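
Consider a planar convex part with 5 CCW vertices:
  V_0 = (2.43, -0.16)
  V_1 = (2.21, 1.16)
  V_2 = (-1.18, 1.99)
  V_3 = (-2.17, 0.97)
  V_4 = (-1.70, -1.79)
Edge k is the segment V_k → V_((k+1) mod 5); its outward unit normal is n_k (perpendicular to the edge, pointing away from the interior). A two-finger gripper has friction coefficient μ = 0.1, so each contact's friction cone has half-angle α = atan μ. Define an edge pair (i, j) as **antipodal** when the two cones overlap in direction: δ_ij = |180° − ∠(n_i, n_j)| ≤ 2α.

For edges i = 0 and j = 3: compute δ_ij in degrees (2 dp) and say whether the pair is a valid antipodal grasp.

δ = 0.20°, valid

α = atan 0.1 = 5.71°;  2α = 11.42°
edge 0: e_0 = (-0.22, +1.32);  n_0 = (+0.9864, +0.1644)
edge 3: e_3 = (+0.47, -2.76);  n_3 = (-0.9858, -0.1679)
∠(n_0, n_3) = 179.80°
δ = |180° − 179.80°| = 0.20°
0.20° ≤ 2α = 11.42°  →  valid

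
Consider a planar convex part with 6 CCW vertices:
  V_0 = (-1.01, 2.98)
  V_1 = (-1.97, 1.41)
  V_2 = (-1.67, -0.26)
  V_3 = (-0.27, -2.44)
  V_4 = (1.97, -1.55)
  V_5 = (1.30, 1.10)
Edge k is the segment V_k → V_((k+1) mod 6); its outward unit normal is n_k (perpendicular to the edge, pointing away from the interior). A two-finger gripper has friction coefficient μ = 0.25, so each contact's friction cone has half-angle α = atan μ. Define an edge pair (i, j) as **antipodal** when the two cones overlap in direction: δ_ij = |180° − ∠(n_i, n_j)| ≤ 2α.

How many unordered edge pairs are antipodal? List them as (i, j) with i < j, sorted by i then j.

α = atan 0.25 = 14.04°;  2α = 28.07°
n_0 = (-0.8531, +0.5217)
n_1 = (-0.9842, -0.1768)
n_2 = (-0.8414, -0.5404)
n_3 = (+0.3692, -0.9293)
n_4 = (+0.9695, +0.2451)
n_5 = (+0.6312, +0.7756)
  (0,1): δ = 138.37°  ·
  (0,2): δ = 115.85°  ·
  (0,3): δ = 36.89°  ·
  (0,4): δ = 45.63°  ·
  (0,5): δ = 82.30°  ·
  (1,2): δ = 157.48°  ·
  (1,3): δ = 78.52°  ·
  (1,4): δ = 4.00°  ✓
  (1,5): δ = 40.68°  ·
  (2,3): δ = 101.04°  ·
  (2,4): δ = 18.52°  ✓
  (2,5): δ = 18.15°  ✓
  (3,4): δ = 97.48°  ·
  (3,5): δ = 60.81°  ·
  (4,5): δ = 143.33°  ·
antipodal pairs: 3

count = 3; pairs: (1,4), (2,4), (2,5)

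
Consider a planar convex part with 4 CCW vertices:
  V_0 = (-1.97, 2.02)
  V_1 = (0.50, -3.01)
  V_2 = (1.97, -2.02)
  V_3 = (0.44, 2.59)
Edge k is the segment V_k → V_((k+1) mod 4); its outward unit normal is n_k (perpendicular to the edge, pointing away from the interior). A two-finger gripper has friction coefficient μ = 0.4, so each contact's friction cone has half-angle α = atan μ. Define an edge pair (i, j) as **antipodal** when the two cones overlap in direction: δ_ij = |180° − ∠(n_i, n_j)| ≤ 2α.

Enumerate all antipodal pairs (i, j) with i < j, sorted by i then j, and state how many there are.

α = atan 0.4 = 21.80°;  2α = 43.60°
n_0 = (-0.8976, -0.4408)
n_1 = (+0.5586, -0.8294)
n_2 = (+0.9491, +0.3150)
n_3 = (-0.2302, +0.9732)
  (0,1): δ = 82.19°  ·
  (0,2): δ = 7.79°  ✓
  (0,3): δ = 77.15°  ·
  (1,2): δ = 105.60°  ·
  (1,3): δ = 20.65°  ✓
  (2,3): δ = 95.05°  ·
antipodal pairs: 2

count = 2; pairs: (0,2), (1,3)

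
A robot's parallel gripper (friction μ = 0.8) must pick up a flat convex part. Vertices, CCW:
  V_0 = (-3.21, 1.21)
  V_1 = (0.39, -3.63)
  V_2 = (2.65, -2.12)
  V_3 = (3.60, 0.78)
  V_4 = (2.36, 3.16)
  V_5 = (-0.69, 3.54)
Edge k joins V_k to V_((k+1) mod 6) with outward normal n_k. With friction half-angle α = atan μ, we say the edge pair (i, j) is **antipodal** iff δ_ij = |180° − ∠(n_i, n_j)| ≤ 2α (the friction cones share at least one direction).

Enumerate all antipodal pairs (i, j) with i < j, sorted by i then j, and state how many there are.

count = 7; pairs: (0,2), (0,3), (0,4), (1,4), (1,5), (2,5), (3,5)

α = atan 0.8 = 38.66°;  2α = 77.32°
n_0 = (-0.8024, -0.5968)
n_1 = (+0.5555, -0.8315)
n_2 = (+0.9503, -0.3113)
n_3 = (+0.8869, +0.4621)
n_4 = (+0.1236, +0.9923)
n_5 = (-0.6789, +0.7342)
  (0,1): δ = 92.89°  ·
  (0,2): δ = 54.78°  ✓
  (0,3): δ = 9.12°  ✓
  (0,4): δ = 46.26°  ✓
  (0,5): δ = 96.11°  ·
  (1,2): δ = 141.89°  ·
  (1,3): δ = 96.23°  ·
  (1,4): δ = 40.85°  ✓
  (1,5): δ = 9.01°  ✓
  (2,3): δ = 134.34°  ·
  (2,4): δ = 78.96°  ·
  (2,5): δ = 29.11°  ✓
  (3,4): δ = 124.62°  ·
  (3,5): δ = 74.76°  ✓
  (4,5): δ = 130.14°  ·
antipodal pairs: 7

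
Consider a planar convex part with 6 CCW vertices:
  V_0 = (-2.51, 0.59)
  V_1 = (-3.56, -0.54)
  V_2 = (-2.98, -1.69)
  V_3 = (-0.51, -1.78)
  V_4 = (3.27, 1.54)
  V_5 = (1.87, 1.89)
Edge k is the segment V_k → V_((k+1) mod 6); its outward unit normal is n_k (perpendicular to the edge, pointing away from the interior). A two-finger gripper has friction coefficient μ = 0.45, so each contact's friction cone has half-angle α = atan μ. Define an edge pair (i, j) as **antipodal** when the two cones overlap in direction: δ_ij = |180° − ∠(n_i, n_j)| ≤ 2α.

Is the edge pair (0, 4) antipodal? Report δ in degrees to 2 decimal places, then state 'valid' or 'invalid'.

α = atan 0.45 = 24.23°;  2α = 48.46°
edge 0: e_0 = (-1.05, -1.13);  n_0 = (-0.7326, +0.6807)
edge 4: e_4 = (-1.40, +0.35);  n_4 = (+0.2425, +0.9701)
∠(n_0, n_4) = 61.14°
δ = |180° − 61.14°| = 118.86°
118.86° > 2α = 48.46°  →  invalid

δ = 118.86°, invalid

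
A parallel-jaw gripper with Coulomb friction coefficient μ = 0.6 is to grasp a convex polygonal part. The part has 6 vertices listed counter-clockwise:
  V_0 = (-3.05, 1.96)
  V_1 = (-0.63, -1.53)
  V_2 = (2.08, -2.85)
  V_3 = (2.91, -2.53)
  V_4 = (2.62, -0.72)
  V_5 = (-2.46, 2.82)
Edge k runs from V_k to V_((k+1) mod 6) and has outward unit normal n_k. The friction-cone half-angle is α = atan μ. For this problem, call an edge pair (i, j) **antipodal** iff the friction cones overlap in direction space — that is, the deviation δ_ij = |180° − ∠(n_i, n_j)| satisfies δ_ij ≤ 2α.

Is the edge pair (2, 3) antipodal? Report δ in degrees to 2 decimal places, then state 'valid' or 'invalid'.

δ = 101.98°, invalid

α = atan 0.6 = 30.96°;  2α = 61.93°
edge 2: e_2 = (+0.83, +0.32);  n_2 = (+0.3597, -0.9331)
edge 3: e_3 = (-0.29, +1.81);  n_3 = (+0.9874, +0.1582)
∠(n_2, n_3) = 78.02°
δ = |180° − 78.02°| = 101.98°
101.98° > 2α = 61.93°  →  invalid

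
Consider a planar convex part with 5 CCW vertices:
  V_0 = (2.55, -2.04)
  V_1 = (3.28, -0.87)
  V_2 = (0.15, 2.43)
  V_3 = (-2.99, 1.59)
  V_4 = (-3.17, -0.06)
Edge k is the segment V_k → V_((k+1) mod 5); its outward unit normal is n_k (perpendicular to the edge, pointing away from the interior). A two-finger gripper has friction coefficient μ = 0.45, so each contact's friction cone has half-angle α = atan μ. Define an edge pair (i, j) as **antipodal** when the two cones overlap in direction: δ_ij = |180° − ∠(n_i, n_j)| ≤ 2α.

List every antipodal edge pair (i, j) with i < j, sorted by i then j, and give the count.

α = atan 0.45 = 24.23°;  2α = 48.46°
n_0 = (+0.8484, -0.5293)
n_1 = (+0.7255, +0.6882)
n_2 = (-0.2584, +0.9660)
n_3 = (-0.9941, +0.1084)
n_4 = (-0.3271, -0.9450)
  (0,1): δ = 104.55°  ·
  (0,2): δ = 43.06°  ✓
  (0,3): δ = 25.74°  ✓
  (0,4): δ = 102.87°  ·
  (1,2): δ = 118.51°  ·
  (1,3): δ = 49.71°  ·
  (1,4): δ = 27.42°  ✓
  (2,3): δ = 111.20°  ·
  (2,4): δ = 34.07°  ✓
  (3,4): δ = 102.87°  ·
antipodal pairs: 4

count = 4; pairs: (0,2), (0,3), (1,4), (2,4)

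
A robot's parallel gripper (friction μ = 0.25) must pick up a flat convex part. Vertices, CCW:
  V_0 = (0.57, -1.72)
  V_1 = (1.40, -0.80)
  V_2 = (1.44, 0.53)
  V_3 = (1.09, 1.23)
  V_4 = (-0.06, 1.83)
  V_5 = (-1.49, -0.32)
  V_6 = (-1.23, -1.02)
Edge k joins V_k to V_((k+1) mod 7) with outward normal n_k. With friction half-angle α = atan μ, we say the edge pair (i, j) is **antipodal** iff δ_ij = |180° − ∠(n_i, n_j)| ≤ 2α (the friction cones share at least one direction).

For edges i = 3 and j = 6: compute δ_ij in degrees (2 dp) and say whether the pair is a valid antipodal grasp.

δ = 6.30°, valid

α = atan 0.25 = 14.04°;  2α = 28.07°
edge 3: e_3 = (-1.15, +0.60);  n_3 = (+0.4626, +0.8866)
edge 6: e_6 = (+1.80, -0.70);  n_6 = (-0.3624, -0.9320)
∠(n_3, n_6) = 173.70°
δ = |180° − 173.70°| = 6.30°
6.30° ≤ 2α = 28.07°  →  valid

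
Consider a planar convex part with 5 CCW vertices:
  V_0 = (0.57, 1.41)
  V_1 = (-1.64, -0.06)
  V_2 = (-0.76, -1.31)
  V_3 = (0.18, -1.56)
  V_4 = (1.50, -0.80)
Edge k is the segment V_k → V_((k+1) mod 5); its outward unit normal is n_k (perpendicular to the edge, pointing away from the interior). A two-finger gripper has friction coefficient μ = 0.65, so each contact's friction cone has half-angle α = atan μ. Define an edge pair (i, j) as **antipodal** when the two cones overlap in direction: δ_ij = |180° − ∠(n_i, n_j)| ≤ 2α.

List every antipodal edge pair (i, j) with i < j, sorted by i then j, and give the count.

α = atan 0.65 = 33.02°;  2α = 66.05°
n_0 = (-0.5538, +0.8326)
n_1 = (-0.8177, -0.5757)
n_2 = (-0.2570, -0.9664)
n_3 = (+0.4990, -0.8666)
n_4 = (+0.9217, +0.3879)
  (0,1): δ = 88.48°  ·
  (0,2): δ = 48.52°  ✓
  (0,3): δ = 3.70°  ✓
  (0,4): δ = 79.19°  ·
  (1,2): δ = 140.04°  ·
  (1,3): δ = 95.21°  ·
  (1,4): δ = 12.32°  ✓
  (2,3): δ = 135.18°  ·
  (2,4): δ = 52.28°  ✓
  (3,4): δ = 97.11°  ·
antipodal pairs: 4

count = 4; pairs: (0,2), (0,3), (1,4), (2,4)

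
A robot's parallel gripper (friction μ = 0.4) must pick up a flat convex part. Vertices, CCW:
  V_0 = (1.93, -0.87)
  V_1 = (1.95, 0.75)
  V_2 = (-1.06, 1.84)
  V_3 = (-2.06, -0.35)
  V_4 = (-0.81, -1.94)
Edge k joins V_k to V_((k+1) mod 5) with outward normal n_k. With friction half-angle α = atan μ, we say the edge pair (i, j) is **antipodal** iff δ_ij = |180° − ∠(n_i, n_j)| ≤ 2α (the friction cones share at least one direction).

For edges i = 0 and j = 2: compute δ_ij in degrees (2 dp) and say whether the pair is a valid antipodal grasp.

α = atan 0.4 = 21.80°;  2α = 43.60°
edge 0: e_0 = (+0.02, +1.62);  n_0 = (+0.9999, -0.0123)
edge 2: e_2 = (-1.00, -2.19);  n_2 = (-0.9097, +0.4154)
∠(n_0, n_2) = 156.16°
δ = |180° − 156.16°| = 23.84°
23.84° ≤ 2α = 43.60°  →  valid

δ = 23.84°, valid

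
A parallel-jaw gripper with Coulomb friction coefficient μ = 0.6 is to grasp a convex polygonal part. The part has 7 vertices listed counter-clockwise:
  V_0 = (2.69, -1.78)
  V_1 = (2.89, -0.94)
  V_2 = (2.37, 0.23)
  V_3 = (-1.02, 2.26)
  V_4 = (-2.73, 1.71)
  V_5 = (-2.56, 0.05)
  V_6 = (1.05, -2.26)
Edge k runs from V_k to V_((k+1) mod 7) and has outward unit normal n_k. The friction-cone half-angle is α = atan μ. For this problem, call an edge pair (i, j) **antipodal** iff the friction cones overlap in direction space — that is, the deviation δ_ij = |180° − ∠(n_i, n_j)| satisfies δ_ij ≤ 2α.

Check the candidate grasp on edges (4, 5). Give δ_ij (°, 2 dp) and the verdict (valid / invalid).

δ = 128.46°, invalid

α = atan 0.6 = 30.96°;  2α = 61.93°
edge 4: e_4 = (+0.17, -1.66);  n_4 = (-0.9948, -0.1019)
edge 5: e_5 = (+3.61, -2.31);  n_5 = (-0.5390, -0.8423)
∠(n_4, n_5) = 51.54°
δ = |180° − 51.54°| = 128.46°
128.46° > 2α = 61.93°  →  invalid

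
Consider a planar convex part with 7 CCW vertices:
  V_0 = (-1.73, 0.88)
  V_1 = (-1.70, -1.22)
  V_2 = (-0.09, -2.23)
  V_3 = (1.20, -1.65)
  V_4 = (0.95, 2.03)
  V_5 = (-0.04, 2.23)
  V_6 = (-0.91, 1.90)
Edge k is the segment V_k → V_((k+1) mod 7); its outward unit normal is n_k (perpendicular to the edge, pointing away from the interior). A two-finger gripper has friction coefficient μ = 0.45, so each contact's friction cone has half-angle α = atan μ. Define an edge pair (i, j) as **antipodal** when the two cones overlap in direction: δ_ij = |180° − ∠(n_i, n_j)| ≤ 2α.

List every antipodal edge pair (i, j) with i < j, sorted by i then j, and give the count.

count = 6; pairs: (0,3), (1,4), (2,4), (2,5), (2,6), (3,6)

α = atan 0.45 = 24.23°;  2α = 48.46°
n_0 = (-0.9999, -0.0143)
n_1 = (-0.5314, -0.8471)
n_2 = (+0.4101, -0.9121)
n_3 = (+0.9977, +0.0678)
n_4 = (+0.1980, +0.9802)
n_5 = (-0.3547, +0.9350)
n_6 = (-0.7794, +0.6266)
  (0,1): δ = 122.92°  ·
  (0,2): δ = 66.61°  ·
  (0,3): δ = 3.07°  ✓
  (0,4): δ = 77.76°  ·
  (0,5): δ = 109.95°  ·
  (0,6): δ = 140.38°  ·
  (1,2): δ = 123.69°  ·
  (1,3): δ = 54.01°  ·
  (1,4): δ = 20.68°  ✓
  (1,5): δ = 52.87°  ·
  (1,6): δ = 83.30°  ·
  (2,3): δ = 110.32°  ·
  (2,4): δ = 35.63°  ✓
  (2,5): δ = 3.44°  ✓
  (2,6): δ = 26.99°  ✓
  (3,4): δ = 105.31°  ·
  (3,5): δ = 73.11°  ·
  (3,6): δ = 42.68°  ✓
  (4,5): δ = 147.81°  ·
  (4,6): δ = 117.38°  ·
  (5,6): δ = 149.57°  ·
antipodal pairs: 6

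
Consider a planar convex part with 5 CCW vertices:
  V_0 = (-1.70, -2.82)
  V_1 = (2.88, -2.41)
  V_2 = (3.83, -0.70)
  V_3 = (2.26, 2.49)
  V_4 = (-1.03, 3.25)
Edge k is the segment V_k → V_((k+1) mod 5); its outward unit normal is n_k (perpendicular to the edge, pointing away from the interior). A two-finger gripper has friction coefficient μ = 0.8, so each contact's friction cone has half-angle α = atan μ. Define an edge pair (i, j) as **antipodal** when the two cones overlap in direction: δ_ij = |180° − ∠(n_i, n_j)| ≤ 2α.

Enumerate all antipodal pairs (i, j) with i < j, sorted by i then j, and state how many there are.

count = 5; pairs: (0,2), (0,3), (1,3), (1,4), (2,4)

α = atan 0.8 = 38.66°;  2α = 77.32°
n_0 = (+0.0892, -0.9960)
n_1 = (+0.8742, -0.4856)
n_2 = (+0.8972, +0.4416)
n_3 = (+0.2251, +0.9743)
n_4 = (-0.9940, +0.1097)
  (0,1): δ = 124.17°  ·
  (0,2): δ = 68.91°  ✓
  (0,3): δ = 18.12°  ✓
  (0,4): δ = 78.59°  ·
  (1,2): δ = 124.74°  ·
  (1,3): δ = 73.95°  ✓
  (1,4): δ = 22.76°  ✓
  (2,3): δ = 129.21°  ·
  (2,4): δ = 32.50°  ✓
  (3,4): δ = 83.29°  ·
antipodal pairs: 5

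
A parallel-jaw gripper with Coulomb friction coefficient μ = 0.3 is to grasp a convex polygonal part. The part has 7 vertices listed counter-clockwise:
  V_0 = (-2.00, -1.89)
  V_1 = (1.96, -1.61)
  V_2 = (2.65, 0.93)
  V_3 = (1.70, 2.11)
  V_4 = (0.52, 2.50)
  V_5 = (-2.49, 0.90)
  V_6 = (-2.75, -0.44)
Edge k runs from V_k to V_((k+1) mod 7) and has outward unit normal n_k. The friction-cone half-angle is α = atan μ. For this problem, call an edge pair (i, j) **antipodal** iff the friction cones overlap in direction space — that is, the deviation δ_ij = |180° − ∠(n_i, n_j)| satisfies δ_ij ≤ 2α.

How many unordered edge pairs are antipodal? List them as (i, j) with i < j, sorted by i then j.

α = atan 0.3 = 16.70°;  2α = 33.40°
n_0 = (+0.0705, -0.9975)
n_1 = (+0.9650, -0.2622)
n_2 = (+0.7789, +0.6271)
n_3 = (+0.3138, +0.9495)
n_4 = (-0.4694, +0.8830)
n_5 = (-0.9817, +0.1905)
n_6 = (-0.8882, -0.4594)
  (0,1): δ = 109.24°  ·
  (0,2): δ = 55.21°  ·
  (0,3): δ = 22.33°  ✓
  (0,4): δ = 23.95°  ✓
  (0,5): δ = 74.97°  ·
  (0,6): δ = 113.31°  ·
  (1,2): δ = 125.97°  ·
  (1,3): δ = 93.09°  ·
  (1,4): δ = 46.81°  ·
  (1,5): δ = 4.22°  ✓
  (1,6): δ = 42.55°  ·
  (2,3): δ = 147.13°  ·
  (2,4): δ = 100.84°  ·
  (2,5): δ = 49.82°  ·
  (2,6): δ = 11.49°  ✓
  (3,4): δ = 133.72°  ·
  (3,5): δ = 82.69°  ·
  (3,6): δ = 44.36°  ·
  (4,5): δ = 128.97°  ·
  (4,6): δ = 90.64°  ·
  (5,6): δ = 141.67°  ·
antipodal pairs: 4

count = 4; pairs: (0,3), (0,4), (1,5), (2,6)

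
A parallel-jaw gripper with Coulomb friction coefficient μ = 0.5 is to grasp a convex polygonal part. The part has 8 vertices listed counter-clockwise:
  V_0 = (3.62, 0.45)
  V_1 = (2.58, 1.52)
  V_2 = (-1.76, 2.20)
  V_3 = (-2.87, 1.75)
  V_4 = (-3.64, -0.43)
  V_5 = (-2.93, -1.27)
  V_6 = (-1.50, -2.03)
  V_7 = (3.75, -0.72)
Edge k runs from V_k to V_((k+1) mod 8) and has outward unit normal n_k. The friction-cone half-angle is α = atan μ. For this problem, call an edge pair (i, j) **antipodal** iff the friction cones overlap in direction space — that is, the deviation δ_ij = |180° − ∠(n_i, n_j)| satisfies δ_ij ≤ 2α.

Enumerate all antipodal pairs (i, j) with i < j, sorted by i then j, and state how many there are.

count = 9; pairs: (0,4), (0,5), (1,4), (1,5), (1,6), (2,5), (2,6), (3,7), (4,7)

α = atan 0.5 = 26.57°;  2α = 53.13°
n_0 = (+0.7171, +0.6970)
n_1 = (+0.1548, +0.9879)
n_2 = (-0.3757, +0.9267)
n_3 = (-0.9429, +0.3330)
n_4 = (-0.7637, -0.6455)
n_5 = (-0.4693, -0.8830)
n_6 = (+0.2421, -0.9703)
n_7 = (+0.9939, +0.1104)
  (0,1): δ = 143.09°  ·
  (0,2): δ = 112.12°  ·
  (0,3): δ = 63.64°  ·
  (0,4): δ = 3.98°  ✓
  (0,5): δ = 17.83°  ✓
  (0,6): δ = 59.83°  ·
  (0,7): δ = 142.15°  ·
  (1,2): δ = 149.03°  ·
  (1,3): δ = 100.55°  ·
  (1,4): δ = 40.89°  ✓
  (1,5): δ = 19.08°  ✓
  (1,6): δ = 22.92°  ✓
  (1,7): δ = 105.25°  ·
  (2,3): δ = 131.52°  ·
  (2,4): δ = 71.86°  ·
  (2,5): δ = 50.06°  ✓
  (2,6): δ = 8.06°  ✓
  (2,7): δ = 74.27°  ·
  (3,4): δ = 120.34°  ·
  (3,5): δ = 98.54°  ·
  (3,6): δ = 56.54°  ·
  (3,7): δ = 25.79°  ✓
  (4,5): δ = 158.20°  ·
  (4,6): δ = 116.20°  ·
  (4,7): δ = 33.87°  ✓
  (5,6): δ = 138.00°  ·
  (5,7): δ = 55.67°  ·
  (6,7): δ = 97.67°  ·
antipodal pairs: 9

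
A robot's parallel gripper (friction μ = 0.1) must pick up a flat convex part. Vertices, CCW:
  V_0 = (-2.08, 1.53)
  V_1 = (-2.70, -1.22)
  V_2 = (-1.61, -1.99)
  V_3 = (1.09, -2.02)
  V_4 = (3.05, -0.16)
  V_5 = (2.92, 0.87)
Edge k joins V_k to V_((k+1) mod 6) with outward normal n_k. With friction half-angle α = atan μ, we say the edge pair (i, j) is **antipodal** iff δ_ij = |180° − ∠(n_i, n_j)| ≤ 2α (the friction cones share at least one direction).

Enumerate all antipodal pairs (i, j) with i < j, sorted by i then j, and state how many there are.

α = atan 0.1 = 5.71°;  2α = 11.42°
n_0 = (-0.9755, +0.2199)
n_1 = (-0.5770, -0.8168)
n_2 = (-0.0111, -0.9999)
n_3 = (+0.6884, -0.7254)
n_4 = (+0.9921, +0.1252)
n_5 = (+0.1309, +0.9914)
  (0,1): δ = 112.53°  ·
  (0,2): δ = 77.93°  ·
  (0,3): δ = 33.79°  ·
  (0,4): δ = 19.90°  ·
  (0,5): δ = 95.19°  ·
  (1,2): δ = 145.40°  ·
  (1,3): δ = 101.26°  ·
  (1,4): δ = 47.57°  ·
  (1,5): δ = 27.72°  ·
  (2,3): δ = 135.86°  ·
  (2,4): δ = 82.17°  ·
  (2,5): δ = 6.88°  ✓
  (3,4): δ = 126.31°  ·
  (3,5): δ = 51.02°  ·
  (4,5): δ = 104.71°  ·
antipodal pairs: 1

count = 1; pairs: (2,5)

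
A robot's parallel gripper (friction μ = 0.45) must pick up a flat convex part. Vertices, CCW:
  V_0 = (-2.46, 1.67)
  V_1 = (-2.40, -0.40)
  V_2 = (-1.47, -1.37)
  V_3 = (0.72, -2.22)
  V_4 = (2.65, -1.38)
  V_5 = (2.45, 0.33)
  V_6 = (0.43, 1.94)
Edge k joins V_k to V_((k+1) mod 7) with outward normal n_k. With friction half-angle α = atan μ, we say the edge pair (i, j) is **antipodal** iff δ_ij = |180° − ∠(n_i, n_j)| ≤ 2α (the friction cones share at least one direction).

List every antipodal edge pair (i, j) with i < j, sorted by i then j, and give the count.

α = atan 0.45 = 24.23°;  2α = 48.46°
n_0 = (-0.9996, -0.0290)
n_1 = (-0.7218, -0.6921)
n_2 = (-0.3618, -0.9322)
n_3 = (+0.3991, -0.9169)
n_4 = (+0.9932, +0.1162)
n_5 = (+0.6233, +0.7820)
n_6 = (-0.0930, +0.9957)
  (0,1): δ = 137.87°  ·
  (0,2): δ = 112.87°  ·
  (0,3): δ = 68.14°  ·
  (0,4): δ = 5.01°  ✓
  (0,5): δ = 49.78°  ·
  (0,6): δ = 93.68°  ·
  (1,2): δ = 155.01°  ·
  (1,3): δ = 110.27°  ·
  (1,4): δ = 37.12°  ✓
  (1,5): δ = 7.65°  ✓
  (1,6): δ = 51.54°  ·
  (2,3): δ = 135.27°  ·
  (2,4): δ = 62.12°  ·
  (2,5): δ = 17.34°  ✓
  (2,6): δ = 26.55°  ✓
  (3,4): δ = 106.85°  ·
  (3,5): δ = 62.08°  ·
  (3,6): δ = 18.18°  ✓
  (4,5): δ = 135.23°  ·
  (4,6): δ = 91.33°  ·
  (5,6): δ = 136.11°  ·
antipodal pairs: 6

count = 6; pairs: (0,4), (1,4), (1,5), (2,5), (2,6), (3,6)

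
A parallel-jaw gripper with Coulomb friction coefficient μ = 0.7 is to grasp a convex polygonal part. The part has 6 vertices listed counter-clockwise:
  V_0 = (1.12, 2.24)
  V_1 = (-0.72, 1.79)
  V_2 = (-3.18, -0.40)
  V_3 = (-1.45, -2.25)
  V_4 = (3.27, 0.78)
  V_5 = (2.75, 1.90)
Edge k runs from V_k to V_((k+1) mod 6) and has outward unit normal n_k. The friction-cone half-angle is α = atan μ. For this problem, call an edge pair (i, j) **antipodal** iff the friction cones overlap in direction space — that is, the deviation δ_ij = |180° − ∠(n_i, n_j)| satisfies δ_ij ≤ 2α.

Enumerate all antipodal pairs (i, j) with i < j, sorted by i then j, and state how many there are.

count = 6; pairs: (0,2), (0,3), (1,3), (2,4), (2,5), (3,5)

α = atan 0.7 = 34.99°;  2α = 69.98°
n_0 = (-0.2376, +0.9714)
n_1 = (-0.6649, +0.7469)
n_2 = (-0.7304, -0.6830)
n_3 = (+0.5402, -0.8415)
n_4 = (+0.9070, +0.4211)
n_5 = (+0.2042, +0.9789)
  (0,1): δ = 152.07°  ·
  (0,2): δ = 60.66°  ✓
  (0,3): δ = 18.96°  ✓
  (0,4): δ = 101.16°  ·
  (0,5): δ = 154.47°  ·
  (1,2): δ = 88.60°  ·
  (1,3): δ = 8.98°  ✓
  (1,4): δ = 73.23°  ·
  (1,5): δ = 126.54°  ·
  (2,3): δ = 100.38°  ·
  (2,4): δ = 18.18°  ✓
  (2,5): δ = 35.14°  ✓
  (3,4): δ = 97.79°  ·
  (3,5): δ = 44.48°  ✓
  (4,5): δ = 126.69°  ·
antipodal pairs: 6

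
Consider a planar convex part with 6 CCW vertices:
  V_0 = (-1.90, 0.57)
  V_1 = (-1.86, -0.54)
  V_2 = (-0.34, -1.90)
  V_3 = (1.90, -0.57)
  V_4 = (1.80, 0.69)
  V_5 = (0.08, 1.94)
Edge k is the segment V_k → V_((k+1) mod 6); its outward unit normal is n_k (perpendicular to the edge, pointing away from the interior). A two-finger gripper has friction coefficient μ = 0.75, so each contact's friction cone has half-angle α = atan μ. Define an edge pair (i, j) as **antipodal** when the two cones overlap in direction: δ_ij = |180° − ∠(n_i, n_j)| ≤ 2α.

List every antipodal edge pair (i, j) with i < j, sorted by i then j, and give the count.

α = atan 0.75 = 36.87°;  2α = 73.74°
n_0 = (-0.9994, -0.0360)
n_1 = (-0.6668, -0.7452)
n_2 = (+0.5105, -0.8599)
n_3 = (+0.9969, +0.0791)
n_4 = (+0.5879, +0.8089)
n_5 = (-0.5690, +0.8223)
  (0,1): δ = 133.88°  ·
  (0,2): δ = 61.36°  ✓
  (0,3): δ = 2.47°  ✓
  (0,4): δ = 51.93°  ✓
  (0,5): δ = 122.62°  ·
  (1,2): δ = 107.48°  ·
  (1,3): δ = 43.64°  ✓
  (1,4): δ = 5.81°  ✓
  (1,5): δ = 76.50°  ·
  (2,3): δ = 116.16°  ·
  (2,4): δ = 66.71°  ✓
  (2,5): δ = 3.98°  ✓
  (3,4): δ = 130.55°  ·
  (3,5): δ = 59.86°  ✓
  (4,5): δ = 109.31°  ·
antipodal pairs: 8

count = 8; pairs: (0,2), (0,3), (0,4), (1,3), (1,4), (2,4), (2,5), (3,5)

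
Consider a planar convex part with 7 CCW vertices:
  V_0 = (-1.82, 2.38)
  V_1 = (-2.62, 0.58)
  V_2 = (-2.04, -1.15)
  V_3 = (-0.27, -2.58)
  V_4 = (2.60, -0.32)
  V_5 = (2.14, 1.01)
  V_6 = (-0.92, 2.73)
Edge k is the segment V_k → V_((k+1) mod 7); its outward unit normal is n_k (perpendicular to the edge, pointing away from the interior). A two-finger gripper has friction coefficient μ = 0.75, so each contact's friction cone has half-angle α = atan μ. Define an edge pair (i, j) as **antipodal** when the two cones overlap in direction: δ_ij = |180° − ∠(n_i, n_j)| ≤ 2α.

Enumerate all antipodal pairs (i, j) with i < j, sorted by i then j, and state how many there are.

count = 10; pairs: (0,3), (0,4), (1,3), (1,4), (1,5), (2,4), (2,5), (2,6), (3,5), (3,6)

α = atan 0.75 = 36.87°;  2α = 73.74°
n_0 = (-0.9138, +0.4061)
n_1 = (-0.9481, -0.3179)
n_2 = (-0.6284, -0.7779)
n_3 = (+0.6187, -0.7857)
n_4 = (+0.9451, +0.3269)
n_5 = (+0.4900, +0.8717)
n_6 = (-0.3624, +0.9320)
  (0,1): δ = 137.50°  ·
  (0,2): δ = 104.97°  ·
  (0,3): δ = 27.82°  ✓
  (0,4): δ = 43.04°  ✓
  (0,5): δ = 84.62°  ·
  (0,6): δ = 135.21°  ·
  (1,2): δ = 147.47°  ·
  (1,3): δ = 70.32°  ✓
  (1,4): δ = 0.54°  ✓
  (1,5): δ = 42.13°  ✓
  (1,6): δ = 92.72°  ·
  (2,3): δ = 102.85°  ·
  (2,4): δ = 31.99°  ✓
  (2,5): δ = 9.60°  ✓
  (2,6): δ = 60.19°  ✓
  (3,4): δ = 109.14°  ·
  (3,5): δ = 67.56°  ✓
  (3,6): δ = 16.97°  ✓
  (4,5): δ = 138.42°  ·
  (4,6): δ = 87.83°  ·
  (5,6): δ = 129.41°  ·
antipodal pairs: 10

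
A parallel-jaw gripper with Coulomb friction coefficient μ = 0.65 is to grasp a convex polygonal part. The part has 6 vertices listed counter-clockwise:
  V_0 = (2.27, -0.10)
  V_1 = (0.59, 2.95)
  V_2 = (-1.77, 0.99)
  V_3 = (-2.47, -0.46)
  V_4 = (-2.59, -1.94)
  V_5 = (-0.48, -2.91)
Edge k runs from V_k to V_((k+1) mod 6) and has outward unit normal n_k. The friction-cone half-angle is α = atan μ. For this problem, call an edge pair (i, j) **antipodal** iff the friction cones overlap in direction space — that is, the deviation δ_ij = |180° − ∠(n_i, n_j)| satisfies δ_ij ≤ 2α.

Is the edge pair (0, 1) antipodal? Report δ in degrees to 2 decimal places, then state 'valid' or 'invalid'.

α = atan 0.65 = 33.02°;  2α = 66.05°
edge 0: e_0 = (-1.68, +3.05);  n_0 = (+0.8759, +0.4825)
edge 1: e_1 = (-2.36, -1.96);  n_1 = (-0.6389, +0.7693)
∠(n_0, n_1) = 100.86°
δ = |180° − 100.86°| = 79.14°
79.14° > 2α = 66.05°  →  invalid

δ = 79.14°, invalid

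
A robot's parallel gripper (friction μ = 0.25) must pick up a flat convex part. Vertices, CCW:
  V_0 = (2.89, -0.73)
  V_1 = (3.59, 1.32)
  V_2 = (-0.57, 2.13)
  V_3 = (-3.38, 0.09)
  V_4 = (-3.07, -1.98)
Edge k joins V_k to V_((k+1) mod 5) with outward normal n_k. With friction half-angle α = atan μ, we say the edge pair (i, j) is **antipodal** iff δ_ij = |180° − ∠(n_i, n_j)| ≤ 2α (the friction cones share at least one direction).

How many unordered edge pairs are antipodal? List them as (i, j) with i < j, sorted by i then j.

count = 3; pairs: (0,3), (1,4), (2,4)

α = atan 0.25 = 14.04°;  2α = 28.07°
n_0 = (+0.9463, -0.3231)
n_1 = (+0.1911, +0.9816)
n_2 = (-0.5875, +0.8092)
n_3 = (-0.9890, -0.1481)
n_4 = (+0.2053, -0.9787)
  (0,1): δ = 82.17°  ·
  (0,2): δ = 35.17°  ·
  (0,3): δ = 27.37°  ✓
  (0,4): δ = 120.70°  ·
  (1,2): δ = 133.00°  ·
  (1,3): δ = 70.46°  ·
  (1,4): δ = 22.86°  ✓
  (2,3): δ = 117.46°  ·
  (2,4): δ = 24.13°  ✓
  (3,4): δ = 86.67°  ·
antipodal pairs: 3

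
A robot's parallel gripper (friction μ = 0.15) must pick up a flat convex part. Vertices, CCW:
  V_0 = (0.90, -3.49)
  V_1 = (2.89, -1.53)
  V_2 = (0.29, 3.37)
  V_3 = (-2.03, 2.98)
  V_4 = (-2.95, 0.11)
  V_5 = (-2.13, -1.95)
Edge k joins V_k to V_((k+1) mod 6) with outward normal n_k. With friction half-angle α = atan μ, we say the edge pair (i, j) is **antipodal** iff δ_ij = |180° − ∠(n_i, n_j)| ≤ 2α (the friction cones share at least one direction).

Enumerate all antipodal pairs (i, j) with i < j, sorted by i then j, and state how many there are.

α = atan 0.15 = 8.53°;  2α = 17.06°
n_0 = (+0.7017, -0.7125)
n_1 = (+0.8833, +0.4687)
n_2 = (-0.1658, +0.9862)
n_3 = (-0.9523, +0.3053)
n_4 = (-0.9291, -0.3698)
n_5 = (-0.4531, -0.8915)
  (0,1): δ = 106.61°  ·
  (0,2): δ = 35.02°  ·
  (0,3): δ = 27.66°  ·
  (0,4): δ = 67.14°  ·
  (0,5): δ = 108.49°  ·
  (1,2): δ = 108.41°  ·
  (1,3): δ = 45.72°  ·
  (1,4): δ = 6.25°  ✓
  (1,5): δ = 35.11°  ·
  (2,3): δ = 117.32°  ·
  (2,4): δ = 77.84°  ·
  (2,5): δ = 36.48°  ·
  (3,4): δ = 140.52°  ·
  (3,5): δ = 99.17°  ·
  (4,5): δ = 138.65°  ·
antipodal pairs: 1

count = 1; pairs: (1,4)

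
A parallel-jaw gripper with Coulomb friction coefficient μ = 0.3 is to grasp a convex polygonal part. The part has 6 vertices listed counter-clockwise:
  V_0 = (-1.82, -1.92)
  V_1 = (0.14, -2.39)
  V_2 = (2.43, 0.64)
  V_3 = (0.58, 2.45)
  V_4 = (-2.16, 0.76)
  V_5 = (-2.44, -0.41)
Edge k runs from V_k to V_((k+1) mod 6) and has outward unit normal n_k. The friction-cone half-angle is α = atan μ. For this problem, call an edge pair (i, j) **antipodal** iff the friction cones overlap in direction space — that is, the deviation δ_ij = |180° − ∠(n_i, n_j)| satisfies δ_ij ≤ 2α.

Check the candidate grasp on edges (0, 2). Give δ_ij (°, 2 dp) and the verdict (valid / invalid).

δ = 30.89°, valid

α = atan 0.3 = 16.70°;  2α = 33.40°
edge 0: e_0 = (+1.96, -0.47);  n_0 = (-0.2332, -0.9724)
edge 2: e_2 = (-1.85, +1.81);  n_2 = (+0.6993, +0.7148)
∠(n_0, n_2) = 149.11°
δ = |180° − 149.11°| = 30.89°
30.89° ≤ 2α = 33.40°  →  valid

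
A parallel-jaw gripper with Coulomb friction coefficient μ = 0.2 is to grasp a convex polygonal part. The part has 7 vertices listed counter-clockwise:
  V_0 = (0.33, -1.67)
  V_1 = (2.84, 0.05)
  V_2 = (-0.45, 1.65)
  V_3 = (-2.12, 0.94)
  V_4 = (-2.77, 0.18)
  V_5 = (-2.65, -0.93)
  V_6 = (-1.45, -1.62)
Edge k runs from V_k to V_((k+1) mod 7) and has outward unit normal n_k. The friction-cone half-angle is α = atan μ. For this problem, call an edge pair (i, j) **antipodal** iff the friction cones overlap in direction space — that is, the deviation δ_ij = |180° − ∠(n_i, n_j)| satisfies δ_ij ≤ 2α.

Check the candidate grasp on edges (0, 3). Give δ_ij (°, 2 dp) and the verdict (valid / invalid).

δ = 15.04°, valid

α = atan 0.2 = 11.31°;  2α = 22.62°
edge 0: e_0 = (+2.51, +1.72);  n_0 = (+0.5653, -0.8249)
edge 3: e_3 = (-0.65, -0.76);  n_3 = (-0.7600, +0.6500)
∠(n_0, n_3) = 164.96°
δ = |180° − 164.96°| = 15.04°
15.04° ≤ 2α = 22.62°  →  valid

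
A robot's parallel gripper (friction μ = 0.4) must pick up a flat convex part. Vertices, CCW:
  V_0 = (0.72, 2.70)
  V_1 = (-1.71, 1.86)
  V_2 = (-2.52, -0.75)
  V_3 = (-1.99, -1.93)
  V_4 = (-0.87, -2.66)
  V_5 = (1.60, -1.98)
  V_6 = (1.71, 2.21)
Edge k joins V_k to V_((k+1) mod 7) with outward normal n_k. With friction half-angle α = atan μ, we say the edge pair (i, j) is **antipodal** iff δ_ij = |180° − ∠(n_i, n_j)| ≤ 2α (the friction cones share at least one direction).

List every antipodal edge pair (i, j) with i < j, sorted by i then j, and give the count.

α = atan 0.4 = 21.80°;  2α = 43.60°
n_0 = (-0.3267, +0.9451)
n_1 = (-0.9551, +0.2964)
n_2 = (-0.9122, -0.4097)
n_3 = (-0.5460, -0.8378)
n_4 = (+0.2654, -0.9641)
n_5 = (+0.9997, -0.0262)
n_6 = (+0.4436, +0.8962)
  (0,1): δ = 126.31°  ·
  (0,2): δ = 84.88°  ·
  (0,3): δ = 52.16°  ·
  (0,4): δ = 3.68°  ✓
  (0,5): δ = 69.43°  ·
  (0,6): δ = 134.60°  ·
  (1,2): δ = 138.57°  ·
  (1,3): δ = 105.85°  ·
  (1,4): δ = 57.37°  ·
  (1,5): δ = 15.74°  ✓
  (1,6): δ = 80.91°  ·
  (2,3): δ = 147.28°  ·
  (2,4): δ = 98.79°  ·
  (2,5): δ = 25.69°  ✓
  (2,6): δ = 39.48°  ✓
  (3,4): δ = 131.51°  ·
  (3,5): δ = 58.41°  ·
  (3,6): δ = 6.76°  ✓
  (4,5): δ = 106.90°  ·
  (4,6): δ = 41.73°  ✓
  (5,6): δ = 114.83°  ·
antipodal pairs: 6

count = 6; pairs: (0,4), (1,5), (2,5), (2,6), (3,6), (4,6)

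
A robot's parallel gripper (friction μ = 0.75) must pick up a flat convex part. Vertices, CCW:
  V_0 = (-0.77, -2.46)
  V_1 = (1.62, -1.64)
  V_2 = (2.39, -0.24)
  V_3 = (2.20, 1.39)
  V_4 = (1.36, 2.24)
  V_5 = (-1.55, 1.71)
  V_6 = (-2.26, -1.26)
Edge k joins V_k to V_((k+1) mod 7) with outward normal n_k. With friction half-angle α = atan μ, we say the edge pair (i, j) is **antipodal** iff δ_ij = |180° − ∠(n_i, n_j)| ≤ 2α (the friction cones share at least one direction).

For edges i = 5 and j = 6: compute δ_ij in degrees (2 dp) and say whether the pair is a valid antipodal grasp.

δ = 115.40°, invalid

α = atan 0.75 = 36.87°;  2α = 73.74°
edge 5: e_5 = (-0.71, -2.97);  n_5 = (-0.9726, +0.2325)
edge 6: e_6 = (+1.49, -1.20);  n_6 = (-0.6272, -0.7788)
∠(n_5, n_6) = 64.60°
δ = |180° − 64.60°| = 115.40°
115.40° > 2α = 73.74°  →  invalid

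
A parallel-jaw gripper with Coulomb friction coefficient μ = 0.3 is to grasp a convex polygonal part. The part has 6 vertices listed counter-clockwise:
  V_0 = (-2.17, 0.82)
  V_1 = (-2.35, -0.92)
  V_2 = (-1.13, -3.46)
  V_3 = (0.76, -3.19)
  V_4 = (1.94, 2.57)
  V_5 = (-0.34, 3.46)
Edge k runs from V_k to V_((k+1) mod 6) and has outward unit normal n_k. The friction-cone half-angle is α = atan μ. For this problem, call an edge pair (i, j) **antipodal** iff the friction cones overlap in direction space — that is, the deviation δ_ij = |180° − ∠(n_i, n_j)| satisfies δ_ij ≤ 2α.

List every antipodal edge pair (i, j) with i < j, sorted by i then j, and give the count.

count = 3; pairs: (0,3), (2,4), (3,5)

α = atan 0.3 = 16.70°;  2α = 33.40°
n_0 = (-0.9947, +0.1029)
n_1 = (-0.9014, -0.4330)
n_2 = (+0.1414, -0.9899)
n_3 = (+0.9797, -0.2007)
n_4 = (+0.3636, +0.9315)
n_5 = (-0.8219, +0.5697)
  (0,1): δ = 148.44°  ·
  (0,2): δ = 75.96°  ·
  (0,3): δ = 5.67°  ✓
  (0,4): δ = 74.58°  ·
  (0,5): δ = 151.18°  ·
  (1,2): δ = 107.53°  ·
  (1,3): δ = 37.23°  ·
  (1,4): δ = 43.02°  ·
  (1,5): δ = 119.62°  ·
  (2,3): δ = 109.71°  ·
  (2,4): δ = 29.45°  ✓
  (2,5): δ = 47.14°  ·
  (3,4): δ = 99.75°  ·
  (3,5): δ = 23.15°  ✓
  (4,5): δ = 103.41°  ·
antipodal pairs: 3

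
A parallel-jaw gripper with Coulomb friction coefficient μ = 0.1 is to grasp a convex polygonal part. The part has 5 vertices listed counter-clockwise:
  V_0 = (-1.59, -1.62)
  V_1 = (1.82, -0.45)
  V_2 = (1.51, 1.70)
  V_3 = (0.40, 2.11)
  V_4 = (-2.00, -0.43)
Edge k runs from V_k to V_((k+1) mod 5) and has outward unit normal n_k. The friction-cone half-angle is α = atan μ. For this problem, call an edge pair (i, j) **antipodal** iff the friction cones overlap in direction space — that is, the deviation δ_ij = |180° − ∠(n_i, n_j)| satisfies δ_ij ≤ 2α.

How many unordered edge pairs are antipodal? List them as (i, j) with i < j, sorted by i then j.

α = atan 0.1 = 5.71°;  2α = 11.42°
n_0 = (+0.3245, -0.9459)
n_1 = (+0.9898, +0.1427)
n_2 = (+0.3465, +0.9381)
n_3 = (-0.7269, +0.6868)
n_4 = (-0.9455, -0.3257)
  (0,1): δ = 100.73°  ·
  (0,2): δ = 39.21°  ·
  (0,3): δ = 27.69°  ·
  (0,4): δ = 90.07°  ·
  (1,2): δ = 118.48°  ·
  (1,3): δ = 51.58°  ·
  (1,4): δ = 10.81°  ✓
  (2,3): δ = 113.10°  ·
  (2,4): δ = 50.72°  ·
  (3,4): δ = 117.61°  ·
antipodal pairs: 1

count = 1; pairs: (1,4)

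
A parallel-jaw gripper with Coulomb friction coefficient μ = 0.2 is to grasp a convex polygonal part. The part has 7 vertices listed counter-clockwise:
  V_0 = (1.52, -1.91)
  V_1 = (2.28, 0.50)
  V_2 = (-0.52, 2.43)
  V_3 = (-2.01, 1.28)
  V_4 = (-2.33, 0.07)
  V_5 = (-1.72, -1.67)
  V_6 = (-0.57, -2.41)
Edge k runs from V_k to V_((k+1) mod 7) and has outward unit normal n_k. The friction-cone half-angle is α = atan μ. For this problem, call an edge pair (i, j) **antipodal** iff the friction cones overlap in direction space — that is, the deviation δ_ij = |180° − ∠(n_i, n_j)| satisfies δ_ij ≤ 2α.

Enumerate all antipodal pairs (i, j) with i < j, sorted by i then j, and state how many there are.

count = 2; pairs: (0,3), (1,5)

α = atan 0.2 = 11.31°;  2α = 22.62°
n_0 = (+0.9537, -0.3008)
n_1 = (+0.5675, +0.8234)
n_2 = (-0.6110, +0.7916)
n_3 = (-0.9668, +0.2557)
n_4 = (-0.9437, -0.3308)
n_5 = (-0.5411, -0.8409)
n_6 = (+0.2327, -0.9726)
  (0,1): δ = 107.08°  ·
  (0,2): δ = 34.84°  ·
  (0,3): δ = 2.69°  ✓
  (0,4): δ = 36.82°  ·
  (0,5): δ = 74.74°  ·
  (0,6): δ = 120.96°  ·
  (1,2): δ = 107.76°  ·
  (1,3): δ = 70.24°  ·
  (1,4): δ = 36.10°  ·
  (1,5): δ = 1.82°  ✓
  (1,6): δ = 48.03°  ·
  (2,3): δ = 142.47°  ·
  (2,4): δ = 108.34°  ·
  (2,5): δ = 70.42°  ·
  (2,6): δ = 24.21°  ·
  (3,4): δ = 145.87°  ·
  (3,5): δ = 107.95°  ·
  (3,6): δ = 61.73°  ·
  (4,5): δ = 142.08°  ·
  (4,6): δ = 95.87°  ·
  (5,6): δ = 133.79°  ·
antipodal pairs: 2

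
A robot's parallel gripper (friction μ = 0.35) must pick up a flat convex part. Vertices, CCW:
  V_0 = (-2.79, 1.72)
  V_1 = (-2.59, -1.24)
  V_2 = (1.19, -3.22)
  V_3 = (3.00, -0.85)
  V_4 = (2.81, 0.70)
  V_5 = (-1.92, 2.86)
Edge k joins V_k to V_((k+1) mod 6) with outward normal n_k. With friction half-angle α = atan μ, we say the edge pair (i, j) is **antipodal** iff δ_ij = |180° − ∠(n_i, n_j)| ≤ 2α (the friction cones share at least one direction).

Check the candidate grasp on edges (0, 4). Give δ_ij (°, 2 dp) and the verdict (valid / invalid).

δ = 61.59°, invalid

α = atan 0.35 = 19.29°;  2α = 38.58°
edge 0: e_0 = (+0.20, -2.96);  n_0 = (-0.9977, -0.0674)
edge 4: e_4 = (-4.73, +2.16);  n_4 = (+0.4154, +0.9096)
∠(n_0, n_4) = 118.41°
δ = |180° − 118.41°| = 61.59°
61.59° > 2α = 38.58°  →  invalid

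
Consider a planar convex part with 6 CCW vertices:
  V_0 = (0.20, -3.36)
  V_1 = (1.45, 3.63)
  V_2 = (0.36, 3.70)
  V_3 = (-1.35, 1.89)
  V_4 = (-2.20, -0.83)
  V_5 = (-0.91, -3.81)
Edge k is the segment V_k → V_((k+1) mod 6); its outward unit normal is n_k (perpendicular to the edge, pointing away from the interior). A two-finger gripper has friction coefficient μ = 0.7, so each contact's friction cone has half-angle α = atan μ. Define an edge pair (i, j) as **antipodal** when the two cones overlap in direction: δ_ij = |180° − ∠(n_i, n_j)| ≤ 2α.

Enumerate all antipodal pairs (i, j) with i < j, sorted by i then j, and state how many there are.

α = atan 0.7 = 34.99°;  2α = 69.98°
n_0 = (+0.9844, -0.1760)
n_1 = (+0.0641, +0.9979)
n_2 = (-0.7269, +0.6867)
n_3 = (-0.9545, +0.2983)
n_4 = (-0.9177, -0.3973)
n_5 = (+0.3757, -0.9267)
  (0,1): δ = 83.54°  ·
  (0,2): δ = 33.23°  ✓
  (0,3): δ = 7.22°  ✓
  (0,4): δ = 33.55°  ✓
  (0,5): δ = 122.21°  ·
  (1,2): δ = 129.70°  ·
  (1,3): δ = 103.68°  ·
  (1,4): δ = 62.92°  ✓
  (1,5): δ = 25.74°  ✓
  (2,3): δ = 153.98°  ·
  (2,4): δ = 113.22°  ·
  (2,5): δ = 24.56°  ✓
  (3,4): δ = 139.24°  ·
  (3,5): δ = 50.58°  ✓
  (4,5): δ = 91.34°  ·
antipodal pairs: 7

count = 7; pairs: (0,2), (0,3), (0,4), (1,4), (1,5), (2,5), (3,5)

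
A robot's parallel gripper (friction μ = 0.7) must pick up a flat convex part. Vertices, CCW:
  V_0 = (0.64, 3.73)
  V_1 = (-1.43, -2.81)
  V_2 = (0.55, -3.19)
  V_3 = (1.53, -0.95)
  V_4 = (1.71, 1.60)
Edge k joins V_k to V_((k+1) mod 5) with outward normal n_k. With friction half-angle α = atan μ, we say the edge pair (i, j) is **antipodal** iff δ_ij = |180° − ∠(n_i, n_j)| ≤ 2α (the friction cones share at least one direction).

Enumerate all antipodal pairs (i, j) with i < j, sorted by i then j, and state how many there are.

α = atan 0.7 = 34.99°;  2α = 69.98°
n_0 = (-0.9534, +0.3018)
n_1 = (-0.1885, -0.9821)
n_2 = (+0.9162, -0.4008)
n_3 = (+0.9975, -0.0704)
n_4 = (+0.8936, +0.4489)
  (0,1): δ = 83.30°  ·
  (0,2): δ = 6.07°  ✓
  (0,3): δ = 13.53°  ✓
  (0,4): δ = 44.24°  ✓
  (1,2): δ = 102.77°  ·
  (1,3): δ = 83.17°  ·
  (1,4): δ = 52.46°  ✓
  (2,3): δ = 160.41°  ·
  (2,4): δ = 129.70°  ·
  (3,4): δ = 149.29°  ·
antipodal pairs: 4

count = 4; pairs: (0,2), (0,3), (0,4), (1,4)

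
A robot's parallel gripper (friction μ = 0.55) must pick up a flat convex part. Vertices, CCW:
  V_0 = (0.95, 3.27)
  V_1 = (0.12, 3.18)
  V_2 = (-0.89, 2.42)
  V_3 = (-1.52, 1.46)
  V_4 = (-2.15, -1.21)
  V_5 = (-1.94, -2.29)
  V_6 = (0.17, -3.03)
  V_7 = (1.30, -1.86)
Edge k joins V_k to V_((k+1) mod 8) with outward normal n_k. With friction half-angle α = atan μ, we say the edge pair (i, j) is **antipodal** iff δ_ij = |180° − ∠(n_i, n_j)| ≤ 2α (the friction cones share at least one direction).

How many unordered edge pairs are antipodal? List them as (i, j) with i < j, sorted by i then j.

count = 11; pairs: (0,5), (0,6), (1,5), (1,6), (1,7), (2,6), (2,7), (3,6), (3,7), (4,6), (4,7)

α = atan 0.55 = 28.81°;  2α = 57.62°
n_0 = (-0.1078, +0.9942)
n_1 = (-0.6013, +0.7990)
n_2 = (-0.8360, +0.5487)
n_3 = (-0.9733, +0.2296)
n_4 = (-0.9816, -0.1909)
n_5 = (-0.3309, -0.9436)
n_6 = (+0.7193, -0.6947)
n_7 = (+0.9977, +0.0681)
  (0,1): δ = 149.23°  ·
  (0,2): δ = 129.46°  ·
  (0,3): δ = 109.47°  ·
  (0,4): δ = 85.19°  ·
  (0,5): δ = 25.51°  ✓
  (0,6): δ = 39.81°  ✓
  (0,7): δ = 87.71°  ·
  (1,2): δ = 160.24°  ·
  (1,3): δ = 140.24°  ·
  (1,4): δ = 115.96°  ·
  (1,5): δ = 56.29°  ✓
  (1,6): δ = 9.04°  ✓
  (1,7): δ = 56.94°  ✓
  (2,3): δ = 160.00°  ·
  (2,4): δ = 135.72°  ·
  (2,5): δ = 76.05°  ·
  (2,6): δ = 10.73°  ✓
  (2,7): δ = 37.18°  ✓
  (3,4): δ = 155.72°  ·
  (3,5): δ = 96.05°  ·
  (3,6): δ = 30.73°  ✓
  (3,7): δ = 17.18°  ✓
  (4,5): δ = 120.33°  ·
  (4,6): δ = 55.01°  ✓
  (4,7): δ = 7.10°  ✓
  (5,6): δ = 114.68°  ·
  (5,7): δ = 66.77°  ·
  (6,7): δ = 132.09°  ·
antipodal pairs: 11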